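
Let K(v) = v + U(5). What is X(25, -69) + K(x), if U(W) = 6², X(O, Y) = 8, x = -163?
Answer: -119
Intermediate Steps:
U(W) = 36
K(v) = 36 + v (K(v) = v + 36 = 36 + v)
X(25, -69) + K(x) = 8 + (36 - 163) = 8 - 127 = -119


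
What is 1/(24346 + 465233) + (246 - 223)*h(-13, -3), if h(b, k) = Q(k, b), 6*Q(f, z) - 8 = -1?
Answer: 8758025/326386 ≈ 26.833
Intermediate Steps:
Q(f, z) = 7/6 (Q(f, z) = 4/3 + (⅙)*(-1) = 4/3 - ⅙ = 7/6)
h(b, k) = 7/6
1/(24346 + 465233) + (246 - 223)*h(-13, -3) = 1/(24346 + 465233) + (246 - 223)*(7/6) = 1/489579 + 23*(7/6) = 1/489579 + 161/6 = 8758025/326386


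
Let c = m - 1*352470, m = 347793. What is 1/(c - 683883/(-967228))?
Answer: -967228/4523041473 ≈ -0.00021384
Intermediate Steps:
c = -4677 (c = 347793 - 1*352470 = 347793 - 352470 = -4677)
1/(c - 683883/(-967228)) = 1/(-4677 - 683883/(-967228)) = 1/(-4677 - 683883*(-1/967228)) = 1/(-4677 + 683883/967228) = 1/(-4523041473/967228) = -967228/4523041473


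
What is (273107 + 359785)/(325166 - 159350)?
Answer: 52741/13818 ≈ 3.8168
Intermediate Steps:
(273107 + 359785)/(325166 - 159350) = 632892/165816 = 632892*(1/165816) = 52741/13818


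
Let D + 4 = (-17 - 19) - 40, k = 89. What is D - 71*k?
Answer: -6399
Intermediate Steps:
D = -80 (D = -4 + ((-17 - 19) - 40) = -4 + (-36 - 40) = -4 - 76 = -80)
D - 71*k = -80 - 71*89 = -80 - 6319 = -6399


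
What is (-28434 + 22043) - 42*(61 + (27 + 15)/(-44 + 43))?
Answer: -7189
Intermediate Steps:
(-28434 + 22043) - 42*(61 + (27 + 15)/(-44 + 43)) = -6391 - 42*(61 + 42/(-1)) = -6391 - 42*(61 + 42*(-1)) = -6391 - 42*(61 - 42) = -6391 - 42*19 = -6391 - 798 = -7189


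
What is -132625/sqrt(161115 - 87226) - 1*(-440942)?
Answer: 440942 - 132625*sqrt(73889)/73889 ≈ 4.4045e+5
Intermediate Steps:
-132625/sqrt(161115 - 87226) - 1*(-440942) = -132625*sqrt(73889)/73889 + 440942 = 440942 - 132625*sqrt(73889)/73889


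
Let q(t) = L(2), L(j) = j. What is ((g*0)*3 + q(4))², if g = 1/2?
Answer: 4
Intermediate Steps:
g = ½ ≈ 0.50000
q(t) = 2
((g*0)*3 + q(4))² = (((½)*0)*3 + 2)² = (0*3 + 2)² = (0 + 2)² = 2² = 4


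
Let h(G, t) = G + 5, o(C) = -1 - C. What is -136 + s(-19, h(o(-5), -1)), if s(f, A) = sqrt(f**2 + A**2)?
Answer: -136 + sqrt(442) ≈ -114.98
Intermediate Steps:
h(G, t) = 5 + G
s(f, A) = sqrt(A**2 + f**2)
-136 + s(-19, h(o(-5), -1)) = -136 + sqrt((5 + (-1 - 1*(-5)))**2 + (-19)**2) = -136 + sqrt((5 + (-1 + 5))**2 + 361) = -136 + sqrt((5 + 4)**2 + 361) = -136 + sqrt(9**2 + 361) = -136 + sqrt(81 + 361) = -136 + sqrt(442)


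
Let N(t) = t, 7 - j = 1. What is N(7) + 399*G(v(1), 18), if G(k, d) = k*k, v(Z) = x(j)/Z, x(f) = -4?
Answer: 6391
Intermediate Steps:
j = 6 (j = 7 - 1*1 = 7 - 1 = 6)
v(Z) = -4/Z
G(k, d) = k**2
N(7) + 399*G(v(1), 18) = 7 + 399*(-4/1)**2 = 7 + 399*(-4*1)**2 = 7 + 399*(-4)**2 = 7 + 399*16 = 7 + 6384 = 6391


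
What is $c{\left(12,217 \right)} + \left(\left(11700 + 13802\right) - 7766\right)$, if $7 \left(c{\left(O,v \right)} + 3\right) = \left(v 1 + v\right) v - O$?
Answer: $\frac{218297}{7} \approx 31185.0$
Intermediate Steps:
$c{\left(O,v \right)} = -3 - \frac{O}{7} + \frac{2 v^{2}}{7}$ ($c{\left(O,v \right)} = -3 + \frac{\left(v 1 + v\right) v - O}{7} = -3 + \frac{\left(v + v\right) v - O}{7} = -3 + \frac{2 v v - O}{7} = -3 + \frac{2 v^{2} - O}{7} = -3 + \frac{- O + 2 v^{2}}{7} = -3 - \left(- \frac{2 v^{2}}{7} + \frac{O}{7}\right) = -3 - \frac{O}{7} + \frac{2 v^{2}}{7}$)
$c{\left(12,217 \right)} + \left(\left(11700 + 13802\right) - 7766\right) = \left(-3 - \frac{12}{7} + \frac{2 \cdot 217^{2}}{7}\right) + \left(\left(11700 + 13802\right) - 7766\right) = \left(-3 - \frac{12}{7} + \frac{2}{7} \cdot 47089\right) + \left(25502 - 7766\right) = \left(-3 - \frac{12}{7} + 13454\right) + 17736 = \frac{94145}{7} + 17736 = \frac{218297}{7}$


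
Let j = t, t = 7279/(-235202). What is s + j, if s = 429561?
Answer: 101033599043/235202 ≈ 4.2956e+5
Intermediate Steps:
t = -7279/235202 (t = 7279*(-1/235202) = -7279/235202 ≈ -0.030948)
j = -7279/235202 ≈ -0.030948
s + j = 429561 - 7279/235202 = 101033599043/235202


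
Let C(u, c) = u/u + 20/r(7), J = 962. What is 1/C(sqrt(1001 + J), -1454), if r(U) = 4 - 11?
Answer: -7/13 ≈ -0.53846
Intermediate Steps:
r(U) = -7
C(u, c) = -13/7 (C(u, c) = u/u + 20/(-7) = 1 + 20*(-1/7) = 1 - 20/7 = -13/7)
1/C(sqrt(1001 + J), -1454) = 1/(-13/7) = -7/13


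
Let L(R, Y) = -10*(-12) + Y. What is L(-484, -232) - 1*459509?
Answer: -459621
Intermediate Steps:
L(R, Y) = 120 + Y
L(-484, -232) - 1*459509 = (120 - 232) - 1*459509 = -112 - 459509 = -459621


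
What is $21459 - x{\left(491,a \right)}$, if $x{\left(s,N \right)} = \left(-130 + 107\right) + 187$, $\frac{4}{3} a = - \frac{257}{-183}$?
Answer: $21295$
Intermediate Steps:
$a = \frac{257}{244}$ ($a = \frac{3 \left(- \frac{257}{-183}\right)}{4} = \frac{3 \left(\left(-257\right) \left(- \frac{1}{183}\right)\right)}{4} = \frac{3}{4} \cdot \frac{257}{183} = \frac{257}{244} \approx 1.0533$)
$x{\left(s,N \right)} = 164$ ($x{\left(s,N \right)} = -23 + 187 = 164$)
$21459 - x{\left(491,a \right)} = 21459 - 164 = 21295$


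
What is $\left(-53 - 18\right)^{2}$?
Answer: $5041$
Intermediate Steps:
$\left(-53 - 18\right)^{2} = \left(-71\right)^{2} = 5041$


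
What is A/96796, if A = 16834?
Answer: 8417/48398 ≈ 0.17391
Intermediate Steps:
A/96796 = 16834/96796 = 16834*(1/96796) = 8417/48398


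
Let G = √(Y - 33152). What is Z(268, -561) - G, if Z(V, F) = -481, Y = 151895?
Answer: -481 - √118743 ≈ -825.59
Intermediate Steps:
G = √118743 (G = √(151895 - 33152) = √118743 ≈ 344.59)
Z(268, -561) - G = -481 - √118743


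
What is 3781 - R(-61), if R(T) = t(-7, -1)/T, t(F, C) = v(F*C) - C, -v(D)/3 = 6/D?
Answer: 1614476/427 ≈ 3781.0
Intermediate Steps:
v(D) = -18/D
t(F, C) = -C - 18/(C*F) (t(F, C) = -18*1/(C*F) - C = -18/(C*F) - C = -C - 18/(C*F))
R(T) = -11/(7*T) (R(T) = (-1*(-1) - 18/(-1*(-7)))/T = (1 - 18*(-1)*(-⅐))/T = (1 - 18/7)/T = -11/(7*T))
3781 - R(-61) = 3781 - (-11)/(7*(-61)) = 3781 - (-11)*(-1)/(7*61) = 3781 - 1*11/427 = 3781 - 11/427 = 1614476/427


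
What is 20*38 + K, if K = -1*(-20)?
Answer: 780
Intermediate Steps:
K = 20
20*38 + K = 20*38 + 20 = 760 + 20 = 780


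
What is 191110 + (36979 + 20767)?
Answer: 248856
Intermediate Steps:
191110 + (36979 + 20767) = 191110 + 57746 = 248856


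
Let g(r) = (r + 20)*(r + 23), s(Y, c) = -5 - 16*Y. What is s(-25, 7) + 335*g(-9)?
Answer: 51985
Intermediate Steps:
g(r) = (20 + r)*(23 + r)
s(-25, 7) + 335*g(-9) = (-5 - 16*(-25)) + 335*(460 + (-9)² + 43*(-9)) = (-5 + 400) + 335*(460 + 81 - 387) = 395 + 335*154 = 395 + 51590 = 51985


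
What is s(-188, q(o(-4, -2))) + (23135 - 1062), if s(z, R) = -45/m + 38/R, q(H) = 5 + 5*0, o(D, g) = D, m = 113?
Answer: 12475314/565 ≈ 22080.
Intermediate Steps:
q(H) = 5 (q(H) = 5 + 0 = 5)
s(z, R) = -45/113 + 38/R
s(-188, q(o(-4, -2))) + (23135 - 1062) = (-45/113 + 38/5) + (23135 - 1062) = (-45/113 + 38*(1/5)) + 22073 = (-45/113 + 38/5) + 22073 = 4069/565 + 22073 = 12475314/565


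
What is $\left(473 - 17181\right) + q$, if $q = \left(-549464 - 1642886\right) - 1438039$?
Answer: $-3647097$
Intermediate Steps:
$q = -3630389$ ($q = -2192350 - 1438039 = -3630389$)
$\left(473 - 17181\right) + q = \left(473 - 17181\right) - 3630389 = -16708 - 3630389 = -3647097$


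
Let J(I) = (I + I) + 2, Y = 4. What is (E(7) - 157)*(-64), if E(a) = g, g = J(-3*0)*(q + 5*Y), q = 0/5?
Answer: 7488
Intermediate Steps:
q = 0 (q = 0*(⅕) = 0)
J(I) = 2 + 2*I (J(I) = 2*I + 2 = 2 + 2*I)
g = 40 (g = (2 + 2*(-3*0))*(0 + 5*4) = (2 + 2*0)*(0 + 20) = (2 + 0)*20 = 2*20 = 40)
E(a) = 40
(E(7) - 157)*(-64) = (40 - 157)*(-64) = -117*(-64) = 7488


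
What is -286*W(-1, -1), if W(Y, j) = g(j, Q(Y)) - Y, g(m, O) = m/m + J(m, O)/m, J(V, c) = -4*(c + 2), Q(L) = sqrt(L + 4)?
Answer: -2860 - 1144*sqrt(3) ≈ -4841.5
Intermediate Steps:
Q(L) = sqrt(4 + L)
J(V, c) = -8 - 4*c (J(V, c) = -4*(2 + c) = -8 - 4*c)
g(m, O) = 1 + (-8 - 4*O)/m (g(m, O) = m/m + (-8 - 4*O)/m = 1 + (-8 - 4*O)/m)
W(Y, j) = -Y + (-8 + j - 4*sqrt(4 + Y))/j (W(Y, j) = (-8 + j - 4*sqrt(4 + Y))/j - Y = -Y + (-8 + j - 4*sqrt(4 + Y))/j)
-286*W(-1, -1) = -286*(-8 - 1 - 4*sqrt(4 - 1) - 1*(-1)*(-1))/(-1) = -(-286)*(-8 - 1 - 4*sqrt(3) - 1) = -(-286)*(-10 - 4*sqrt(3)) = -286*(10 + 4*sqrt(3)) = -2860 - 1144*sqrt(3)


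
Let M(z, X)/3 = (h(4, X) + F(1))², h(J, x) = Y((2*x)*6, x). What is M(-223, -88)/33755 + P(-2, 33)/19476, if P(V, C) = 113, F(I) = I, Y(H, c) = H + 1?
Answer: 64912414363/657412380 ≈ 98.739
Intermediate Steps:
Y(H, c) = 1 + H
h(J, x) = 1 + 12*x (h(J, x) = 1 + (2*x)*6 = 1 + 12*x)
M(z, X) = 3*(2 + 12*X)² (M(z, X) = 3*((1 + 12*X) + 1)² = 3*(2 + 12*X)²)
M(-223, -88)/33755 + P(-2, 33)/19476 = (12*(1 + 6*(-88))²)/33755 + 113/19476 = (12*(1 - 528)²)*(1/33755) + 113*(1/19476) = (12*(-527)²)*(1/33755) + 113/19476 = (12*277729)*(1/33755) + 113/19476 = 3332748*(1/33755) + 113/19476 = 3332748/33755 + 113/19476 = 64912414363/657412380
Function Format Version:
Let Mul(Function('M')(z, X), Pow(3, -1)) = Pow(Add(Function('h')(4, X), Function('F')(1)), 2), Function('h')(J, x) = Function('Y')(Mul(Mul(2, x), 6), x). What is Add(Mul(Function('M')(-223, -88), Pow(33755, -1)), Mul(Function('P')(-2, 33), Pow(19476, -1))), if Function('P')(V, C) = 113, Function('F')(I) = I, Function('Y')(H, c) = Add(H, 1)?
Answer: Rational(64912414363, 657412380) ≈ 98.739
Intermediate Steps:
Function('Y')(H, c) = Add(1, H)
Function('h')(J, x) = Add(1, Mul(12, x)) (Function('h')(J, x) = Add(1, Mul(Mul(2, x), 6)) = Add(1, Mul(12, x)))
Function('M')(z, X) = Mul(3, Pow(Add(2, Mul(12, X)), 2)) (Function('M')(z, X) = Mul(3, Pow(Add(Add(1, Mul(12, X)), 1), 2)) = Mul(3, Pow(Add(2, Mul(12, X)), 2)))
Add(Mul(Function('M')(-223, -88), Pow(33755, -1)), Mul(Function('P')(-2, 33), Pow(19476, -1))) = Add(Mul(Mul(12, Pow(Add(1, Mul(6, -88)), 2)), Pow(33755, -1)), Mul(113, Pow(19476, -1))) = Add(Mul(Mul(12, Pow(Add(1, -528), 2)), Rational(1, 33755)), Mul(113, Rational(1, 19476))) = Add(Mul(Mul(12, Pow(-527, 2)), Rational(1, 33755)), Rational(113, 19476)) = Add(Mul(Mul(12, 277729), Rational(1, 33755)), Rational(113, 19476)) = Add(Mul(3332748, Rational(1, 33755)), Rational(113, 19476)) = Add(Rational(3332748, 33755), Rational(113, 19476)) = Rational(64912414363, 657412380)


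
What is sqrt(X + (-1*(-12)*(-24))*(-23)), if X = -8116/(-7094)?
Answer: sqrt(83352322142)/3547 ≈ 81.395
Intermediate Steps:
X = 4058/3547 (X = -8116*(-1/7094) = 4058/3547 ≈ 1.1441)
sqrt(X + (-1*(-12)*(-24))*(-23)) = sqrt(4058/3547 + (-1*(-12)*(-24))*(-23)) = sqrt(4058/3547 + (12*(-24))*(-23)) = sqrt(4058/3547 - 288*(-23)) = sqrt(4058/3547 + 6624) = sqrt(23499386/3547) = sqrt(83352322142)/3547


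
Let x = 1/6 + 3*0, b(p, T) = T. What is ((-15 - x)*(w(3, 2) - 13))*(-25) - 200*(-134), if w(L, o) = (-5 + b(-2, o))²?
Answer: 75850/3 ≈ 25283.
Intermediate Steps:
x = ⅙ (x = ⅙ + 0 = ⅙ ≈ 0.16667)
w(L, o) = (-5 + o)²
((-15 - x)*(w(3, 2) - 13))*(-25) - 200*(-134) = ((-15 - 1*⅙)*((-5 + 2)² - 13))*(-25) - 200*(-134) = ((-15 - ⅙)*((-3)² - 13))*(-25) - 1*(-26800) = -91*(9 - 13)/6*(-25) + 26800 = -91/6*(-4)*(-25) + 26800 = (182/3)*(-25) + 26800 = -4550/3 + 26800 = 75850/3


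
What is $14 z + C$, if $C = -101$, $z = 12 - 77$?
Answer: $-1011$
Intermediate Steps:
$z = -65$ ($z = 12 - 77 = -65$)
$14 z + C = 14 \left(-65\right) - 101 = -910 - 101 = -1011$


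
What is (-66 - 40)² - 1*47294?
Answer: -36058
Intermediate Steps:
(-66 - 40)² - 1*47294 = (-106)² - 47294 = 11236 - 47294 = -36058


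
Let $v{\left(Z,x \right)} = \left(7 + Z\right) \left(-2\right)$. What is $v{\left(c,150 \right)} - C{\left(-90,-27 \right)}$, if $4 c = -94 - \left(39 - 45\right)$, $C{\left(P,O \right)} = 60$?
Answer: $-30$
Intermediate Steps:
$c = -22$ ($c = \frac{-94 - \left(39 - 45\right)}{4} = \frac{-94 - -6}{4} = \frac{-94 + 6}{4} = \frac{1}{4} \left(-88\right) = -22$)
$v{\left(Z,x \right)} = -14 - 2 Z$
$v{\left(c,150 \right)} - C{\left(-90,-27 \right)} = \left(-14 - -44\right) - 60 = \left(-14 + 44\right) - 60 = 30 - 60 = -30$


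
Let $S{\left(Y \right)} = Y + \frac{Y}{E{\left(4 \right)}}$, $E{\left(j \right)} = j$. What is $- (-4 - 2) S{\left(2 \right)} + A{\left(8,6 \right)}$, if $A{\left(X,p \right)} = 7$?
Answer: $22$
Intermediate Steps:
$S{\left(Y \right)} = \frac{5 Y}{4}$ ($S{\left(Y \right)} = Y + \frac{Y}{4} = \frac{5 Y}{4}$)
$- (-4 - 2) S{\left(2 \right)} + A{\left(8,6 \right)} = - (-4 - 2) \frac{5}{4} \cdot 2 + 7 = \left(-1\right) \left(-6\right) \frac{5}{2} + 7 = 6 \cdot \frac{5}{2} + 7 = 15 + 7 = 22$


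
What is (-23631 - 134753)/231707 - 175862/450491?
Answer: -112099022978/104381918137 ≈ -1.0739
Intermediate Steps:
(-23631 - 134753)/231707 - 175862/450491 = -158384*1/231707 - 175862*1/450491 = -158384/231707 - 175862/450491 = -112099022978/104381918137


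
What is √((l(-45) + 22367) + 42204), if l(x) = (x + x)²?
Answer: √72671 ≈ 269.58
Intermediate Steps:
l(x) = 4*x² (l(x) = (2*x)² = 4*x²)
√((l(-45) + 22367) + 42204) = √((4*(-45)² + 22367) + 42204) = √((4*2025 + 22367) + 42204) = √((8100 + 22367) + 42204) = √(30467 + 42204) = √72671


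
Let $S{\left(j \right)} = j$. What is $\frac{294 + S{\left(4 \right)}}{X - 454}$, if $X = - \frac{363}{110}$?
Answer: $- \frac{2980}{4573} \approx -0.65165$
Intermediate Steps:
$X = - \frac{33}{10}$ ($X = \left(-363\right) \frac{1}{110} = - \frac{33}{10} \approx -3.3$)
$\frac{294 + S{\left(4 \right)}}{X - 454} = \frac{294 + 4}{- \frac{33}{10} - 454} = \frac{298}{- \frac{4573}{10}} = 298 \left(- \frac{10}{4573}\right) = - \frac{2980}{4573}$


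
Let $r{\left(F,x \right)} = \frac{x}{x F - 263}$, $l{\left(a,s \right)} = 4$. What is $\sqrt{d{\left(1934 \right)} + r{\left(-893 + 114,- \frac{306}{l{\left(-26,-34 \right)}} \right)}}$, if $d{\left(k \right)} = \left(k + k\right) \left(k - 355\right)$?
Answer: $\frac{\sqrt{85997257838022679}}{118661} \approx 2471.4$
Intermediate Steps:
$d{\left(k \right)} = 2 k \left(-355 + k\right)$
$r{\left(F,x \right)} = \frac{x}{-263 + F x}$ ($r{\left(F,x \right)} = \frac{x}{F x - 263} = \frac{x}{-263 + F x}$)
$\sqrt{d{\left(1934 \right)} + r{\left(-893 + 114,- \frac{306}{l{\left(-26,-34 \right)}} \right)}} = \sqrt{2 \cdot 1934 \left(-355 + 1934\right) + \frac{\left(-306\right) \frac{1}{4}}{-263 + \left(-893 + 114\right) \left(- \frac{306}{4}\right)}} = \sqrt{2 \cdot 1934 \cdot 1579 + \frac{\left(-306\right) \frac{1}{4}}{-263 - 779 \left(\left(-306\right) \frac{1}{4}\right)}} = \sqrt{6107572 - \frac{153}{2 \left(-263 - - \frac{119187}{2}\right)}} = \sqrt{6107572 - \frac{153}{2 \left(-263 + \frac{119187}{2}\right)}} = \sqrt{6107572 - \frac{153}{2 \cdot \frac{118661}{2}}} = \sqrt{6107572 - \frac{153}{118661}} = \sqrt{\frac{724730600939}{118661}} = \frac{\sqrt{85997257838022679}}{118661}$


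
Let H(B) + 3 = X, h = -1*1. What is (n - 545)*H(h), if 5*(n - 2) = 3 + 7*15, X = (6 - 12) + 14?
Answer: -2607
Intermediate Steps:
h = -1
X = 8 (X = -6 + 14 = 8)
H(B) = 5 (H(B) = -3 + 8 = 5)
n = 118/5 (n = 2 + (3 + 7*15)/5 = 2 + (3 + 105)/5 = 2 + (⅕)*108 = 2 + 108/5 = 118/5 ≈ 23.600)
(n - 545)*H(h) = (118/5 - 545)*5 = -2607/5*5 = -2607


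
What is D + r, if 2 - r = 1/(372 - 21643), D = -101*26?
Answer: -55815103/21271 ≈ -2624.0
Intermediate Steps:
D = -2626
r = 42543/21271 (r = 2 - 1/(372 - 21643) = 2 - 1/(-21271) = 2 - 1*(-1/21271) = 2 + 1/21271 = 42543/21271 ≈ 2.0000)
D + r = -2626 + 42543/21271 = -55815103/21271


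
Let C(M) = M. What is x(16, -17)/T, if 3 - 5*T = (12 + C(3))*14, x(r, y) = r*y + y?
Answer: 1445/207 ≈ 6.9807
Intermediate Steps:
x(r, y) = y + r*y
T = -207/5 (T = ⅗ - (12 + 3)*14/5 = ⅗ - 3*14 = ⅗ - ⅕*210 = ⅗ - 42 = -207/5 ≈ -41.400)
x(16, -17)/T = (-17*(1 + 16))/(-207/5) = -17*17*(-5/207) = -289*(-5/207) = 1445/207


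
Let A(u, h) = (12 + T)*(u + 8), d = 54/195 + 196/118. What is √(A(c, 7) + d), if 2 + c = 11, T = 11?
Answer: √5779026695/3835 ≈ 19.823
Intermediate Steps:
c = 9 (c = -2 + 11 = 9)
d = 7432/3835 (d = 54*(1/195) + 196*(1/118) = 18/65 + 98/59 = 7432/3835 ≈ 1.9379)
A(u, h) = 184 + 23*u (A(u, h) = (12 + 11)*(u + 8) = 23*(8 + u) = 184 + 23*u)
√(A(c, 7) + d) = √((184 + 23*9) + 7432/3835) = √((184 + 207) + 7432/3835) = √(391 + 7432/3835) = √(1506917/3835) = √5779026695/3835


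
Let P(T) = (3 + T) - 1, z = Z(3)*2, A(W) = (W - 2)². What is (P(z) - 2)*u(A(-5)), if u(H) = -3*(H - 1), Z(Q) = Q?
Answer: -864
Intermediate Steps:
A(W) = (-2 + W)²
u(H) = 3 - 3*H (u(H) = -3*(-1 + H) = 3 - 3*H)
z = 6 (z = 3*2 = 6)
P(T) = 2 + T
(P(z) - 2)*u(A(-5)) = ((2 + 6) - 2)*(3 - 3*(-2 - 5)²) = (8 - 2)*(3 - 3*(-7)²) = 6*(3 - 3*49) = 6*(3 - 147) = 6*(-144) = -864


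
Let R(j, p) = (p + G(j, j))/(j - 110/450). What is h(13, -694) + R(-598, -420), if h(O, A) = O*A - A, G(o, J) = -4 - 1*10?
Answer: -224178558/26921 ≈ -8327.3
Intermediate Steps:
G(o, J) = -14 (G(o, J) = -4 - 10 = -14)
h(O, A) = -A + A*O (h(O, A) = A*O - A = -A + A*O)
R(j, p) = (-14 + p)/(-11/45 + j) (R(j, p) = (p - 14)/(j - 110/450) = (-14 + p)/(j - 110*1/450) = (-14 + p)/(j - 11/45) = (-14 + p)/(-11/45 + j))
h(13, -694) + R(-598, -420) = -694*(-1 + 13) + 45*(-14 - 420)/(-11 + 45*(-598)) = -694*12 + 45*(-434)/(-11 - 26910) = -8328 + 45*(-434)/(-26921) = -8328 + 45*(-1/26921)*(-434) = -8328 + 19530/26921 = -224178558/26921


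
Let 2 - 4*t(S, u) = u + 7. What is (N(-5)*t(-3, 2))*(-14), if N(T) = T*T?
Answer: 1225/2 ≈ 612.50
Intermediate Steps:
t(S, u) = -5/4 - u/4 (t(S, u) = ½ - (u + 7)/4 = ½ - (7 + u)/4 = ½ + (-7/4 - u/4) = -5/4 - u/4)
N(T) = T²
(N(-5)*t(-3, 2))*(-14) = ((-5)²*(-5/4 - ¼*2))*(-14) = (25*(-5/4 - ½))*(-14) = (25*(-7/4))*(-14) = -175/4*(-14) = 1225/2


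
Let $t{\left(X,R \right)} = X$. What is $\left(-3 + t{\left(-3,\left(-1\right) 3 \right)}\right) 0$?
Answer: $0$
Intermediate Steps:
$\left(-3 + t{\left(-3,\left(-1\right) 3 \right)}\right) 0 = \left(-3 - 3\right) 0 = \left(-6\right) 0 = 0$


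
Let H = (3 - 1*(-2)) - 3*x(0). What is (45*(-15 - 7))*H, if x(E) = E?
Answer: -4950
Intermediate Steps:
H = 5 (H = (3 - 1*(-2)) - 3*0 = (3 + 2) + 0 = 5 + 0 = 5)
(45*(-15 - 7))*H = (45*(-15 - 7))*5 = (45*(-22))*5 = -990*5 = -4950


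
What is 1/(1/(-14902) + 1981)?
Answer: 14902/29520861 ≈ 0.00050480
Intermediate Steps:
1/(1/(-14902) + 1981) = 1/(-1/14902 + 1981) = 1/(29520861/14902) = 14902/29520861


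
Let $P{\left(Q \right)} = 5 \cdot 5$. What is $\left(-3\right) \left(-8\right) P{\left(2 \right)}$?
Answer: $600$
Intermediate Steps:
$P{\left(Q \right)} = 25$
$\left(-3\right) \left(-8\right) P{\left(2 \right)} = \left(-3\right) \left(-8\right) 25 = 24 \cdot 25 = 600$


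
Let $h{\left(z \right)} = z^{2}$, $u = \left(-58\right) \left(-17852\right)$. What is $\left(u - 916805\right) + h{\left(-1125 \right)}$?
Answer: $1384236$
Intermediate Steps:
$u = 1035416$
$\left(u - 916805\right) + h{\left(-1125 \right)} = \left(1035416 - 916805\right) + \left(-1125\right)^{2} = 118611 + 1265625 = 1384236$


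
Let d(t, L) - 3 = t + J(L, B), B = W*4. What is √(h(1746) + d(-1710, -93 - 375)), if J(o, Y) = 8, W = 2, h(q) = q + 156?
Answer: √203 ≈ 14.248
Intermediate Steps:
h(q) = 156 + q
B = 8 (B = 2*4 = 8)
d(t, L) = 11 + t (d(t, L) = 3 + (t + 8) = 3 + (8 + t) = 11 + t)
√(h(1746) + d(-1710, -93 - 375)) = √((156 + 1746) + (11 - 1710)) = √(1902 - 1699) = √203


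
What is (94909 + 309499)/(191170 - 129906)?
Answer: 50551/7658 ≈ 6.6011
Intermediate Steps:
(94909 + 309499)/(191170 - 129906) = 404408/61264 = 404408*(1/61264) = 50551/7658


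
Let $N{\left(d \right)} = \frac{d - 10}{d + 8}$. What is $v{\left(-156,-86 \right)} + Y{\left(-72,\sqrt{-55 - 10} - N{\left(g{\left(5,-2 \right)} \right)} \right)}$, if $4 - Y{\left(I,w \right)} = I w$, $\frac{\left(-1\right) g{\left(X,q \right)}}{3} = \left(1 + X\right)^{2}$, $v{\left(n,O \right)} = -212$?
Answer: $- \frac{7324}{25} + 72 i \sqrt{65} \approx -292.96 + 580.48 i$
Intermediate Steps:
$g{\left(X,q \right)} = - 3 \left(1 + X\right)^{2}$
$N{\left(d \right)} = \frac{-10 + d}{8 + d}$
$Y{\left(I,w \right)} = 4 - I w$
$v{\left(-156,-86 \right)} + Y{\left(-72,\sqrt{-55 - 10} - N{\left(g{\left(5,-2 \right)} \right)} \right)} = -212 + \left(4 - - 72 \left(\sqrt{-55 - 10} - \frac{-10 - 3 \left(1 + 5\right)^{2}}{8 - 3 \left(1 + 5\right)^{2}}\right)\right) = -212 + \left(4 - - 72 \left(\sqrt{-65} - \frac{-10 - 3 \cdot 6^{2}}{8 - 3 \cdot 6^{2}}\right)\right) = -212 + \left(4 - - 72 \left(i \sqrt{65} - \frac{-10 - 108}{8 - 108}\right)\right) = -212 + \left(4 - - 72 \left(i \sqrt{65} - \frac{1}{-100} \left(-118\right)\right)\right) = -212 + \left(4 - - 72 \left(i \sqrt{65} - \left(- \frac{1}{100}\right) \left(-118\right)\right)\right) = -212 + \left(4 - - 72 \left(i \sqrt{65} - \frac{59}{50}\right)\right) = -212 + \left(4 - - 72 \left(- \frac{59}{50} + i \sqrt{65}\right)\right) = -212 - \left(\frac{2024}{25} - 72 i \sqrt{65}\right) = - \frac{7324}{25} + 72 i \sqrt{65}$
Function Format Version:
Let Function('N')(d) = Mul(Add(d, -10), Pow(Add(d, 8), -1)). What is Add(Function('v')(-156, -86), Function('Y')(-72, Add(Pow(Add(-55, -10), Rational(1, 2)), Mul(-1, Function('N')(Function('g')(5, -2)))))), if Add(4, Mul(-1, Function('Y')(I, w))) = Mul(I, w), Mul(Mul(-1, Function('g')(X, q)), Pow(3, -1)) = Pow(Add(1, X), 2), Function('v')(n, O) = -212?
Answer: Add(Rational(-7324, 25), Mul(72, I, Pow(65, Rational(1, 2)))) ≈ Add(-292.96, Mul(580.48, I))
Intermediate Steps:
Function('g')(X, q) = Mul(-3, Pow(Add(1, X), 2))
Function('N')(d) = Mul(Pow(Add(8, d), -1), Add(-10, d)) (Function('N')(d) = Mul(Add(-10, d), Pow(Add(8, d), -1)) = Mul(Pow(Add(8, d), -1), Add(-10, d)))
Function('Y')(I, w) = Add(4, Mul(-1, I, w)) (Function('Y')(I, w) = Add(4, Mul(-1, Mul(I, w))) = Add(4, Mul(-1, I, w)))
Add(Function('v')(-156, -86), Function('Y')(-72, Add(Pow(Add(-55, -10), Rational(1, 2)), Mul(-1, Function('N')(Function('g')(5, -2)))))) = Add(-212, Add(4, Mul(-1, -72, Add(Pow(Add(-55, -10), Rational(1, 2)), Mul(-1, Mul(Pow(Add(8, Mul(-3, Pow(Add(1, 5), 2))), -1), Add(-10, Mul(-3, Pow(Add(1, 5), 2))))))))) = Add(-212, Add(4, Mul(-1, -72, Add(Pow(-65, Rational(1, 2)), Mul(-1, Mul(Pow(Add(8, Mul(-3, Pow(6, 2))), -1), Add(-10, Mul(-3, Pow(6, 2))))))))) = Add(-212, Add(4, Mul(-1, -72, Add(Mul(I, Pow(65, Rational(1, 2))), Mul(-1, Mul(Pow(Add(8, Mul(-3, 36)), -1), Add(-10, Mul(-3, 36)))))))) = Add(-212, Add(4, Mul(-1, -72, Add(Mul(I, Pow(65, Rational(1, 2))), Mul(-1, Mul(Pow(Add(8, -108), -1), Add(-10, -108))))))) = Add(-212, Add(4, Mul(-1, -72, Add(Mul(I, Pow(65, Rational(1, 2))), Mul(-1, Mul(Pow(-100, -1), -118)))))) = Add(-212, Add(4, Mul(-1, -72, Add(Mul(I, Pow(65, Rational(1, 2))), Mul(-1, Mul(Rational(-1, 100), -118)))))) = Add(-212, Add(4, Mul(-1, -72, Add(Mul(I, Pow(65, Rational(1, 2))), Mul(-1, Rational(59, 50)))))) = Add(-212, Add(4, Mul(-1, -72, Add(Mul(I, Pow(65, Rational(1, 2))), Rational(-59, 50))))) = Add(-212, Add(4, Mul(-1, -72, Add(Rational(-59, 50), Mul(I, Pow(65, Rational(1, 2))))))) = Add(-212, Add(4, Add(Rational(-2124, 25), Mul(72, I, Pow(65, Rational(1, 2)))))) = Add(-212, Add(Rational(-2024, 25), Mul(72, I, Pow(65, Rational(1, 2))))) = Add(Rational(-7324, 25), Mul(72, I, Pow(65, Rational(1, 2))))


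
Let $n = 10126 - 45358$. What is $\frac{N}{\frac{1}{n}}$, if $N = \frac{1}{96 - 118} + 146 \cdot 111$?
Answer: $- \frac{6280650096}{11} \approx -5.7097 \cdot 10^{8}$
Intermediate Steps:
$n = -35232$
$N = \frac{356531}{22}$ ($N = \frac{1}{-22} + 16206 = - \frac{1}{22} + 16206 = \frac{356531}{22} \approx 16206.0$)
$\frac{N}{\frac{1}{n}} = \frac{356531}{22 \frac{1}{-35232}} = \frac{356531}{22 \left(- \frac{1}{35232}\right)} = \frac{356531}{22} \left(-35232\right) = - \frac{6280650096}{11}$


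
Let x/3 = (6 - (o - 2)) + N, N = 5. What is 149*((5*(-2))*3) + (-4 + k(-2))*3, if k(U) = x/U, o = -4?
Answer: -9117/2 ≈ -4558.5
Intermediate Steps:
x = 51 (x = 3*((6 - (-4 - 2)) + 5) = 3*((6 - 1*(-6)) + 5) = 3*((6 + 6) + 5) = 3*(12 + 5) = 3*17 = 51)
k(U) = 51/U
149*((5*(-2))*3) + (-4 + k(-2))*3 = 149*((5*(-2))*3) + (-4 + 51/(-2))*3 = 149*(-10*3) + (-4 + 51*(-½))*3 = 149*(-30) + (-4 - 51/2)*3 = -4470 - 59/2*3 = -4470 - 177/2 = -9117/2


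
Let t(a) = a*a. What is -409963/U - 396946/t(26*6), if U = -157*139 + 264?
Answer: 709550377/262329912 ≈ 2.7048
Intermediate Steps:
U = -21559 (U = -21823 + 264 = -21559)
t(a) = a²
-409963/U - 396946/t(26*6) = -409963/(-21559) - 396946/((26*6)²) = -409963*(-1/21559) - 396946/(156²) = 409963/21559 - 396946/24336 = 409963/21559 - 396946*1/24336 = 409963/21559 - 198473/12168 = 709550377/262329912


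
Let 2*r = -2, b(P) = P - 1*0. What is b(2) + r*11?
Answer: -9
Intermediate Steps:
b(P) = P (b(P) = P + 0 = P)
r = -1 (r = (½)*(-2) = -1)
b(2) + r*11 = 2 - 1*11 = 2 - 11 = -9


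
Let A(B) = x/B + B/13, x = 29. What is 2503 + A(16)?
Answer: 521257/208 ≈ 2506.0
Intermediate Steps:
A(B) = 29/B + B/13
2503 + A(16) = 2503 + (29/16 + (1/13)*16) = 2503 + (29*(1/16) + 16/13) = 2503 + (29/16 + 16/13) = 2503 + 633/208 = 521257/208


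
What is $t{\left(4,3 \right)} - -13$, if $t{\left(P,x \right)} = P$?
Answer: $17$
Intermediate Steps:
$t{\left(4,3 \right)} - -13 = 4 - -13 = 4 + 13 = 17$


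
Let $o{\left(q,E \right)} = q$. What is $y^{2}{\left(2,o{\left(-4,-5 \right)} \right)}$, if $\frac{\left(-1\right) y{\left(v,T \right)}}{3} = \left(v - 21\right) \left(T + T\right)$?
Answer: $207936$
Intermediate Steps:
$y{\left(v,T \right)} = - 6 T \left(-21 + v\right)$ ($y{\left(v,T \right)} = - 3 \left(v - 21\right) \left(T + T\right) = - 3 \left(-21 + v\right) 2 T = - 3 \cdot 2 T \left(-21 + v\right) = - 6 T \left(-21 + v\right)$)
$y^{2}{\left(2,o{\left(-4,-5 \right)} \right)} = \left(6 \left(-4\right) \left(21 - 2\right)\right)^{2} = \left(6 \left(-4\right) 19\right)^{2} = \left(-456\right)^{2} = 207936$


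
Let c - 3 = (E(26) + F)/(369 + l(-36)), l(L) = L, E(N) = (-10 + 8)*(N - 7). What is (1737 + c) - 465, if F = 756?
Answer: 425293/333 ≈ 1277.2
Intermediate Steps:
E(N) = 14 - 2*N (E(N) = -2*(-7 + N) = 14 - 2*N)
c = 1717/333 (c = 3 + ((14 - 2*26) + 756)/(369 - 36) = 3 + ((14 - 52) + 756)/333 = 3 + (-38 + 756)*(1/333) = 3 + 718*(1/333) = 3 + 718/333 = 1717/333 ≈ 5.1562)
(1737 + c) - 465 = (1737 + 1717/333) - 465 = 580138/333 - 465 = 425293/333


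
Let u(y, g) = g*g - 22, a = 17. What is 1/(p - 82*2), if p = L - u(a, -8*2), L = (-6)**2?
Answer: -1/362 ≈ -0.0027624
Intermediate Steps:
u(y, g) = -22 + g**2 (u(y, g) = g**2 - 22 = -22 + g**2)
L = 36
p = -198 (p = 36 - (-22 + (-8*2)**2) = 36 - (-22 + (-16)**2) = 36 - (-22 + 256) = 36 - 1*234 = 36 - 234 = -198)
1/(p - 82*2) = 1/(-198 - 82*2) = 1/(-198 - 164) = 1/(-362) = -1/362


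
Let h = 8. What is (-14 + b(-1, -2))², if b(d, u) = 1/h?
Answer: 12321/64 ≈ 192.52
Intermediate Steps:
b(d, u) = ⅛ (b(d, u) = 1/8 = ⅛)
(-14 + b(-1, -2))² = (-14 + ⅛)² = (-111/8)² = 12321/64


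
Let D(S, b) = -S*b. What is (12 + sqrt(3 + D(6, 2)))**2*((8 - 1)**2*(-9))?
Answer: -59535 - 31752*I ≈ -59535.0 - 31752.0*I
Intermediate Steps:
D(S, b) = -S*b
(12 + sqrt(3 + D(6, 2)))**2*((8 - 1)**2*(-9)) = (12 + sqrt(3 - 1*6*2))**2*((8 - 1)**2*(-9)) = (12 + sqrt(3 - 12))**2*(7**2*(-9)) = (12 + sqrt(-9))**2*(49*(-9)) = (12 + 3*I)**2*(-441) = -441*(12 + 3*I)**2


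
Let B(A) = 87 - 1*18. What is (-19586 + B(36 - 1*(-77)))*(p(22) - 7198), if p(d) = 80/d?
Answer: 1544536346/11 ≈ 1.4041e+8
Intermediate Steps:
B(A) = 69 (B(A) = 87 - 18 = 69)
(-19586 + B(36 - 1*(-77)))*(p(22) - 7198) = (-19586 + 69)*(80/22 - 7198) = -19517*(80*(1/22) - 7198) = -19517*(40/11 - 7198) = -19517*(-79138/11) = 1544536346/11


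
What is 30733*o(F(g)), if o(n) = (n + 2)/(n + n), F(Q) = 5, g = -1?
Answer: 215131/10 ≈ 21513.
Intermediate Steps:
o(n) = (2 + n)/(2*n) (o(n) = (2 + n)/((2*n)) = (2 + n)*(1/(2*n)) = (2 + n)/(2*n))
30733*o(F(g)) = 30733*((1/2)*(2 + 5)/5) = 30733*((1/2)*(1/5)*7) = 30733*(7/10) = 215131/10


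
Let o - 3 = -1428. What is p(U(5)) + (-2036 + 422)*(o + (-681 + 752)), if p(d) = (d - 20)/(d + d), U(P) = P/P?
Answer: 4370693/2 ≈ 2.1853e+6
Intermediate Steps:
o = -1425 (o = 3 - 1428 = -1425)
U(P) = 1
p(d) = (-20 + d)/(2*d) (p(d) = (-20 + d)/((2*d)) = (-20 + d)*(1/(2*d)) = (-20 + d)/(2*d))
p(U(5)) + (-2036 + 422)*(o + (-681 + 752)) = (1/2)*(-20 + 1)/1 + (-2036 + 422)*(-1425 + (-681 + 752)) = (1/2)*1*(-19) - 1614*(-1425 + 71) = -19/2 - 1614*(-1354) = -19/2 + 2185356 = 4370693/2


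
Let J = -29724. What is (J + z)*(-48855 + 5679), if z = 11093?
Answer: 804412056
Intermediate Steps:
(J + z)*(-48855 + 5679) = (-29724 + 11093)*(-48855 + 5679) = -18631*(-43176) = 804412056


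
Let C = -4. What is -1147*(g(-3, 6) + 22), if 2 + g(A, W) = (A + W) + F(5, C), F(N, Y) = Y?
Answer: -21793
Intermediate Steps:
g(A, W) = -6 + A + W (g(A, W) = -2 + ((A + W) - 4) = -2 + (-4 + A + W) = -6 + A + W)
-1147*(g(-3, 6) + 22) = -1147*((-6 - 3 + 6) + 22) = -1147*(-3 + 22) = -1147*19 = -21793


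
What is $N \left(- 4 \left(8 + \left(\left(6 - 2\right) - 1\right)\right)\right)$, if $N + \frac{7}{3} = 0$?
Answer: $\frac{308}{3} \approx 102.67$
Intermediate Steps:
$N = - \frac{7}{3}$ ($N = - \frac{7}{3} + 0 = - \frac{7}{3} \approx -2.3333$)
$N \left(- 4 \left(8 + \left(\left(6 - 2\right) - 1\right)\right)\right) = - \frac{7 \left(- 4 \left(8 + \left(\left(6 - 2\right) - 1\right)\right)\right)}{3} = - \frac{7 \left(- 4 \left(8 + \left(4 - 1\right)\right)\right)}{3} = - \frac{7 \left(- 4 \left(8 + 3\right)\right)}{3} = - \frac{7 \left(\left(-4\right) 11\right)}{3} = \left(- \frac{7}{3}\right) \left(-44\right) = \frac{308}{3}$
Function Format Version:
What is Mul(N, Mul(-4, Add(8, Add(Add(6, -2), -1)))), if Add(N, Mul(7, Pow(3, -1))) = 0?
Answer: Rational(308, 3) ≈ 102.67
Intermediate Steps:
N = Rational(-7, 3) (N = Add(Rational(-7, 3), 0) = Rational(-7, 3) ≈ -2.3333)
Mul(N, Mul(-4, Add(8, Add(Add(6, -2), -1)))) = Mul(Rational(-7, 3), Mul(-4, Add(8, Add(Add(6, -2), -1)))) = Mul(Rational(-7, 3), Mul(-4, Add(8, Add(4, -1)))) = Mul(Rational(-7, 3), Mul(-4, Add(8, 3))) = Mul(Rational(-7, 3), Mul(-4, 11)) = Mul(Rational(-7, 3), -44) = Rational(308, 3)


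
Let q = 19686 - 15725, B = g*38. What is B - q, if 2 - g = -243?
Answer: 5349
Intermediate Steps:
g = 245 (g = 2 - 1*(-243) = 2 + 243 = 245)
B = 9310 (B = 245*38 = 9310)
q = 3961
B - q = 9310 - 1*3961 = 9310 - 3961 = 5349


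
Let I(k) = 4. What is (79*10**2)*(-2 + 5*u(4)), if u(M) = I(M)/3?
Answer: 110600/3 ≈ 36867.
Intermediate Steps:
u(M) = 4/3
(79*10**2)*(-2 + 5*u(4)) = (79*10**2)*(-2 + 5*(4/3)) = (79*100)*(-2 + 20/3) = 7900*(14/3) = 110600/3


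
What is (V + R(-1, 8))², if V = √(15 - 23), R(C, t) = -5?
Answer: 17 - 20*I*√2 ≈ 17.0 - 28.284*I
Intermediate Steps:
V = 2*I*√2 (V = √(-8) = 2*I*√2 ≈ 2.8284*I)
(V + R(-1, 8))² = (2*I*√2 - 5)² = (-5 + 2*I*√2)²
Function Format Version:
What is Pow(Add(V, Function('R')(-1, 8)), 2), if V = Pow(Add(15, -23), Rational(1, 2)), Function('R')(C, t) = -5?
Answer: Add(17, Mul(-20, I, Pow(2, Rational(1, 2)))) ≈ Add(17.000, Mul(-28.284, I))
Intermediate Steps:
V = Mul(2, I, Pow(2, Rational(1, 2))) (V = Pow(-8, Rational(1, 2)) = Mul(2, I, Pow(2, Rational(1, 2))) ≈ Mul(2.8284, I))
Pow(Add(V, Function('R')(-1, 8)), 2) = Pow(Add(Mul(2, I, Pow(2, Rational(1, 2))), -5), 2) = Pow(Add(-5, Mul(2, I, Pow(2, Rational(1, 2)))), 2)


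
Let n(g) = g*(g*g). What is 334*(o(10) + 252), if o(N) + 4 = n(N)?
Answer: 416832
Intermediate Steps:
n(g) = g³ (n(g) = g*g² = g³)
o(N) = -4 + N³
334*(o(10) + 252) = 334*((-4 + 10³) + 252) = 334*((-4 + 1000) + 252) = 334*(996 + 252) = 334*1248 = 416832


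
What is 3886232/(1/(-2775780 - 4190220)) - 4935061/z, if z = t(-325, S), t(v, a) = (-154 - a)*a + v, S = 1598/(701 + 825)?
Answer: -7680924717901039960691/283727424 ≈ -2.7071e+13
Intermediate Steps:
S = 799/763 (S = 1598/1526 = 1598*(1/1526) = 799/763 ≈ 1.0472)
t(v, a) = v + a*(-154 - a) (t(v, a) = a*(-154 - a) + v = v + a*(-154 - a))
z = -283727424/582169 (z = -325 - (799/763)² - 154*799/763 = -325 - 1*638401/582169 - 17578/109 = -325 - 638401/582169 - 17578/109 = -283727424/582169 ≈ -487.36)
3886232/(1/(-2775780 - 4190220)) - 4935061/z = 3886232/(1/(-2775780 - 4190220)) - 4935061/(-283727424/582169) = 3886232/(1/(-6966000)) - 4935061*(-582169/283727424) = 3886232/(-1/6966000) + 2873039527309/283727424 = 3886232*(-6966000) + 2873039527309/283727424 = -27071492112000 + 2873039527309/283727424 = -7680924717901039960691/283727424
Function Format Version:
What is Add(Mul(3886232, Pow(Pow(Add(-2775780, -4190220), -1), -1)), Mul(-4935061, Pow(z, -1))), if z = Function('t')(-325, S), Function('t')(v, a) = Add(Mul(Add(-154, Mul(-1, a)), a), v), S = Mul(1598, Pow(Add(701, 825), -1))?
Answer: Rational(-7680924717901039960691, 283727424) ≈ -2.7071e+13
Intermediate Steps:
S = Rational(799, 763) (S = Mul(1598, Pow(1526, -1)) = Mul(1598, Rational(1, 1526)) = Rational(799, 763) ≈ 1.0472)
Function('t')(v, a) = Add(v, Mul(a, Add(-154, Mul(-1, a)))) (Function('t')(v, a) = Add(Mul(a, Add(-154, Mul(-1, a))), v) = Add(v, Mul(a, Add(-154, Mul(-1, a)))))
z = Rational(-283727424, 582169) (z = Add(-325, Mul(-1, Pow(Rational(799, 763), 2)), Mul(-154, Rational(799, 763))) = Add(-325, Mul(-1, Rational(638401, 582169)), Rational(-17578, 109)) = Add(-325, Rational(-638401, 582169), Rational(-17578, 109)) = Rational(-283727424, 582169) ≈ -487.36)
Add(Mul(3886232, Pow(Pow(Add(-2775780, -4190220), -1), -1)), Mul(-4935061, Pow(z, -1))) = Add(Mul(3886232, Pow(Pow(Add(-2775780, -4190220), -1), -1)), Mul(-4935061, Pow(Rational(-283727424, 582169), -1))) = Add(Mul(3886232, Pow(Pow(-6966000, -1), -1)), Mul(-4935061, Rational(-582169, 283727424))) = Add(Mul(3886232, Pow(Rational(-1, 6966000), -1)), Rational(2873039527309, 283727424)) = Add(Mul(3886232, -6966000), Rational(2873039527309, 283727424)) = Add(-27071492112000, Rational(2873039527309, 283727424)) = Rational(-7680924717901039960691, 283727424)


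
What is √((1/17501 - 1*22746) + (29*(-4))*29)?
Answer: I*√7997101358609/17501 ≈ 161.59*I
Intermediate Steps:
√((1/17501 - 1*22746) + (29*(-4))*29) = √((1/17501 - 22746) - 116*29) = √(-398077745/17501 - 3364) = √(-456951109/17501) = I*√7997101358609/17501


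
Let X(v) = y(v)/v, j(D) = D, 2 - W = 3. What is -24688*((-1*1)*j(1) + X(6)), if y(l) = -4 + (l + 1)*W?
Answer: 209848/3 ≈ 69949.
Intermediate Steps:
W = -1 (W = 2 - 1*3 = 2 - 3 = -1)
y(l) = -5 - l (y(l) = -4 + (l + 1)*(-1) = -4 + (1 + l)*(-1) = -4 + (-1 - l) = -5 - l)
X(v) = (-5 - v)/v
-24688*((-1*1)*j(1) + X(6)) = -24688*(-1*1*1 + (-5 - 1*6)/6) = -24688*(-1*1 + (-5 - 6)/6) = -24688*(-1 + (⅙)*(-11)) = -24688*(-1 - 11/6) = -24688*(-17/6) = 209848/3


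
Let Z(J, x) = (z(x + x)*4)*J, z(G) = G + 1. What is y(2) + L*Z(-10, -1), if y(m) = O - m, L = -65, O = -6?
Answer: -2608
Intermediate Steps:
z(G) = 1 + G
Z(J, x) = J*(4 + 8*x) (Z(J, x) = ((1 + (x + x))*4)*J = ((1 + 2*x)*4)*J = (4 + 8*x)*J = J*(4 + 8*x))
y(m) = -6 - m
y(2) + L*Z(-10, -1) = (-6 - 1*2) - 260*(-10)*(1 + 2*(-1)) = (-6 - 2) - 260*(-10)*(1 - 2) = -8 - 260*(-10)*(-1) = -8 - 65*40 = -8 - 2600 = -2608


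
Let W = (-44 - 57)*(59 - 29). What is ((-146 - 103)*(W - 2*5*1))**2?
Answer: 572988441600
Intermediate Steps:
W = -3030 (W = -101*30 = -3030)
((-146 - 103)*(W - 2*5*1))**2 = ((-146 - 103)*(-3030 - 2*5*1))**2 = (-249*(-3030 - 10*1))**2 = (-249*(-3030 - 10))**2 = (-249*(-3040))**2 = 756960**2 = 572988441600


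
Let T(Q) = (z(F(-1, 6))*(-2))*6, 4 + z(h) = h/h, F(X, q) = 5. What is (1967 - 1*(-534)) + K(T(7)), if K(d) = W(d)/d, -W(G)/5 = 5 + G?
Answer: 89831/36 ≈ 2495.3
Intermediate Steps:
W(G) = -25 - 5*G (W(G) = -5*(5 + G) = -25 - 5*G)
z(h) = -3 (z(h) = -4 + h/h = -4 + 1 = -3)
T(Q) = 36 (T(Q) = -3*(-2)*6 = 6*6 = 36)
K(d) = (-25 - 5*d)/d
(1967 - 1*(-534)) + K(T(7)) = (1967 - 1*(-534)) + (-5 - 25/36) = (1967 + 534) + (-5 - 25*1/36) = 2501 + (-5 - 25/36) = 2501 - 205/36 = 89831/36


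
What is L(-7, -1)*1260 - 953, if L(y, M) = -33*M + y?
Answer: 31807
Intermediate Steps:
L(y, M) = y - 33*M
L(-7, -1)*1260 - 953 = (-7 - 33*(-1))*1260 - 953 = (-7 + 33)*1260 - 953 = 26*1260 - 953 = 32760 - 953 = 31807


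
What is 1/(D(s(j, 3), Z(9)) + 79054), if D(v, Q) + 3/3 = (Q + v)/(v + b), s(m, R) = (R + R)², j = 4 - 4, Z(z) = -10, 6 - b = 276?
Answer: 9/711476 ≈ 1.2650e-5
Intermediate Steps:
b = -270 (b = 6 - 1*276 = 6 - 276 = -270)
j = 0
s(m, R) = 4*R² (s(m, R) = (2*R)² = 4*R²)
D(v, Q) = -1 + (Q + v)/(-270 + v) (D(v, Q) = -1 + (Q + v)/(v - 270) = -1 + (Q + v)/(-270 + v))
1/(D(s(j, 3), Z(9)) + 79054) = 1/((270 - 10)/(-270 + 4*3²) + 79054) = 1/(260/(-270 + 4*9) + 79054) = 1/(260/(-270 + 36) + 79054) = 1/(260/(-234) + 79054) = 1/(-1/234*260 + 79054) = 1/(-10/9 + 79054) = 1/(711476/9) = 9/711476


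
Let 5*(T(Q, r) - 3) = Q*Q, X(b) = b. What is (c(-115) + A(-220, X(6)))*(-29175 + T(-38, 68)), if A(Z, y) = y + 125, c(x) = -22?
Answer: -15741344/5 ≈ -3.1483e+6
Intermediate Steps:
T(Q, r) = 3 + Q**2/5 (T(Q, r) = 3 + (Q*Q)/5 = 3 + Q**2/5)
A(Z, y) = 125 + y
(c(-115) + A(-220, X(6)))*(-29175 + T(-38, 68)) = (-22 + (125 + 6))*(-29175 + (3 + (1/5)*(-38)**2)) = (-22 + 131)*(-29175 + (3 + (1/5)*1444)) = 109*(-29175 + (3 + 1444/5)) = 109*(-29175 + 1459/5) = 109*(-144416/5) = -15741344/5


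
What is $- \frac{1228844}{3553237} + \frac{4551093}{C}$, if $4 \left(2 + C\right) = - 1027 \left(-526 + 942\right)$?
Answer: $- \frac{16302364865681}{379521243970} \approx -42.955$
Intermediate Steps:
$C = -106810$ ($C = -2 + \frac{\left(-1027\right) \left(-526 + 942\right)}{4} = -2 + \frac{\left(-1027\right) 416}{4} = -2 + \frac{1}{4} \left(-427232\right) = -2 - 106808 = -106810$)
$- \frac{1228844}{3553237} + \frac{4551093}{C} = - \frac{1228844}{3553237} + \frac{4551093}{-106810} = \left(-1228844\right) \frac{1}{3553237} + 4551093 \left(- \frac{1}{106810}\right) = - \frac{1228844}{3553237} - \frac{4551093}{106810} = - \frac{16302364865681}{379521243970}$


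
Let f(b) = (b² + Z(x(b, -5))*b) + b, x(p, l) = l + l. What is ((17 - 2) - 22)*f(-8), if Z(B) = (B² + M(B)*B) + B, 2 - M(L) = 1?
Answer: 4088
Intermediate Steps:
M(L) = 1 (M(L) = 2 - 1*1 = 2 - 1 = 1)
x(p, l) = 2*l
Z(B) = B² + 2*B (Z(B) = (B² + 1*B) + B = (B² + B) + B = (B + B²) + B = B² + 2*B)
f(b) = b² + 81*b (f(b) = (b² + ((2*(-5))*(2 + 2*(-5)))*b) + b = (b² + (-10*(2 - 10))*b) + b = (b² + (-10*(-8))*b) + b = (b² + 80*b) + b = b² + 81*b)
((17 - 2) - 22)*f(-8) = ((17 - 2) - 22)*(-8*(81 - 8)) = (15 - 22)*(-8*73) = -7*(-584) = 4088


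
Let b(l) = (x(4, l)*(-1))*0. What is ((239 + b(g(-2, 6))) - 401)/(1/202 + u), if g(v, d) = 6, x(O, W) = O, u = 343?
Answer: -32724/69287 ≈ -0.47230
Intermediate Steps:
b(l) = 0 (b(l) = (4*(-1))*0 = -4*0 = 0)
((239 + b(g(-2, 6))) - 401)/(1/202 + u) = ((239 + 0) - 401)/(1/202 + 343) = (239 - 401)/(1/202 + 343) = -162/69287/202 = -162*202/69287 = -32724/69287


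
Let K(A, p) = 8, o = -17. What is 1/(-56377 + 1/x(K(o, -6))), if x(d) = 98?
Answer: -98/5524945 ≈ -1.7738e-5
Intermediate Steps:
1/(-56377 + 1/x(K(o, -6))) = 1/(-56377 + 1/98) = 1/(-5524945/98) = -98/5524945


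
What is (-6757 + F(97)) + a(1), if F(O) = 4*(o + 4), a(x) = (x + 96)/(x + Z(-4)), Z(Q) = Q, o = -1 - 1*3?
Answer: -20368/3 ≈ -6789.3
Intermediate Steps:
o = -4 (o = -1 - 3 = -4)
a(x) = (96 + x)/(-4 + x) (a(x) = (x + 96)/(x - 4) = (96 + x)/(-4 + x))
F(O) = 0 (F(O) = 4*(-4 + 4) = 4*0 = 0)
(-6757 + F(97)) + a(1) = (-6757 + 0) + (96 + 1)/(-4 + 1) = -6757 + 97/(-3) = -6757 - 1/3*97 = -6757 - 97/3 = -20368/3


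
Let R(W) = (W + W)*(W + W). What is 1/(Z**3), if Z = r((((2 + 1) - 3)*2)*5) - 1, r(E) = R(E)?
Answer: -1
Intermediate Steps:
R(W) = 4*W**2 (R(W) = (2*W)*(2*W) = 4*W**2)
r(E) = 4*E**2
Z = -1 (Z = 4*((((2 + 1) - 3)*2)*5)**2 - 1 = 4*(((3 - 3)*2)*5)**2 - 1 = 4*((0*2)*5)**2 - 1 = 4*(0*5)**2 - 1 = 4*0**2 - 1 = 4*0 - 1 = 0 - 1 = -1)
1/(Z**3) = 1/((-1)**3) = 1/(-1) = -1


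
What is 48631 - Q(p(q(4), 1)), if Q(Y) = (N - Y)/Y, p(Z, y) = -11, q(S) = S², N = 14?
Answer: 534966/11 ≈ 48633.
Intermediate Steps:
Q(Y) = (14 - Y)/Y
48631 - Q(p(q(4), 1)) = 48631 - (14 - 1*(-11))/(-11) = 48631 - (-1)*(14 + 11)/11 = 48631 - (-1)*25/11 = 48631 - 1*(-25/11) = 48631 + 25/11 = 534966/11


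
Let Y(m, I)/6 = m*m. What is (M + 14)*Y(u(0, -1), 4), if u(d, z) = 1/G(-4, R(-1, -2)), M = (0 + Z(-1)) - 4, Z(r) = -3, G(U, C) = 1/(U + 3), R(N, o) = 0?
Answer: 42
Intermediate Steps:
G(U, C) = 1/(3 + U)
M = -7 (M = (0 - 3) - 4 = -3 - 4 = -7)
u(d, z) = -1 (u(d, z) = 1/(1/(3 - 4)) = 1/(1/(-1)) = 1/(-1) = -1)
Y(m, I) = 6*m**2 (Y(m, I) = 6*(m*m) = 6*m**2)
(M + 14)*Y(u(0, -1), 4) = (-7 + 14)*(6*(-1)**2) = 7*(6*1) = 7*6 = 42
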